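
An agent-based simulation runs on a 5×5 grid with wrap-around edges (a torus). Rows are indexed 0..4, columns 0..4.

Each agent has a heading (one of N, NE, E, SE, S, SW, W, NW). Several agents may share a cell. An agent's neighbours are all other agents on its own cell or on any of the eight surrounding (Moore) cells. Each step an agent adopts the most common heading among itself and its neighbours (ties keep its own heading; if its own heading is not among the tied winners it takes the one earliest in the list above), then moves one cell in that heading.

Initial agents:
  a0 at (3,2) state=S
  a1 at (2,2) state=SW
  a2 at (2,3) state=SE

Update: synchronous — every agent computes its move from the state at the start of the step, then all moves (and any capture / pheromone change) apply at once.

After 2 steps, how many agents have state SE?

1

t=1: a0@(4,2):S a1@(3,1):SW a2@(3,4):SE
t=2: a0@(0,2):S a1@(4,0):SW a2@(4,0):SE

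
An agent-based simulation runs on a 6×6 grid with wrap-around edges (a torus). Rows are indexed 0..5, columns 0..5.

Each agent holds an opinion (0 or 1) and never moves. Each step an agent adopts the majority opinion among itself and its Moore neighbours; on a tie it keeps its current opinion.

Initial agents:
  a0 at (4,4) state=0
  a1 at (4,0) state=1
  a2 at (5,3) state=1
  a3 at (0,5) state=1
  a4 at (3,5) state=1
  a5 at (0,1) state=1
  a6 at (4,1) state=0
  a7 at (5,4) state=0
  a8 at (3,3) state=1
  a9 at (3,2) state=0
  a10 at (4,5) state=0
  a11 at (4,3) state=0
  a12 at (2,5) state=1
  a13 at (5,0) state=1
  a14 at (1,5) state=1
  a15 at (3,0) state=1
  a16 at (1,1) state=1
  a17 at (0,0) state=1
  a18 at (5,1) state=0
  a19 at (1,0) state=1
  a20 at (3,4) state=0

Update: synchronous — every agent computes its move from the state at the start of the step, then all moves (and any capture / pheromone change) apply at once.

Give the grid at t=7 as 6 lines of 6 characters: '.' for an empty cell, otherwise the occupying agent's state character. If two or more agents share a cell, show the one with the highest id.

t=1: a0@(4,4):0 a1@(4,0):1 a2@(5,3):0 a3@(0,5):1 a4@(3,5):1 a5@(0,1):1 a6@(4,1):0 a7@(5,4):0 a8@(3,3):0 a9@(3,2):0 a10@(4,5):0 a11@(4,3):0 a12@(2,5):1 a13@(5,0):1 a14@(1,5):1 a15@(3,0):1 a16@(1,1):1 a17@(0,0):1 a18@(5,1):1 a19@(1,0):1 a20@(3,4):0
t=2: a0@(4,4):0 a1@(4,0):1 a2@(5,3):0 a3@(0,5):1 a4@(3,5):1 a5@(0,1):1 a6@(4,1):1 a7@(5,4):0 a8@(3,3):0 a9@(3,2):0 a10@(4,5):0 a11@(4,3):0 a12@(2,5):1 a13@(5,0):1 a14@(1,5):1 a15@(3,0):1 a16@(1,1):1 a17@(0,0):1 a18@(5,1):1 a19@(1,0):1 a20@(3,4):0
t=3: (unchanged — steady state)

11...1
11...1
.....1
1.0001
11.000
11.00.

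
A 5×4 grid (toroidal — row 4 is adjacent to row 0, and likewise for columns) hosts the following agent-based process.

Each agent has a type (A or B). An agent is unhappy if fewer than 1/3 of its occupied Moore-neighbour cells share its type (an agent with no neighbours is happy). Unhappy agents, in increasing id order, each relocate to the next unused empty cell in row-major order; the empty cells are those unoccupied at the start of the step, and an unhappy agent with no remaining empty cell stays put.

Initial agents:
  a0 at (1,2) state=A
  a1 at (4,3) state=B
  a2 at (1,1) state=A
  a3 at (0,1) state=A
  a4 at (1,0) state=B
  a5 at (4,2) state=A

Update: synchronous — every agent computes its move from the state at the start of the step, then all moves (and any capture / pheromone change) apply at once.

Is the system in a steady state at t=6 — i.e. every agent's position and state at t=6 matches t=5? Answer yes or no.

t=1: a0@(1,2):A a1@(0,0):B a2@(1,1):A a3@(0,1):A a4@(0,2):B a5@(4,2):A
t=2: a0@(1,2):A a1@(0,3):B a2@(1,1):A a3@(0,1):A a4@(1,0):B a5@(4,2):A
t=3: (unchanged — steady state)

yes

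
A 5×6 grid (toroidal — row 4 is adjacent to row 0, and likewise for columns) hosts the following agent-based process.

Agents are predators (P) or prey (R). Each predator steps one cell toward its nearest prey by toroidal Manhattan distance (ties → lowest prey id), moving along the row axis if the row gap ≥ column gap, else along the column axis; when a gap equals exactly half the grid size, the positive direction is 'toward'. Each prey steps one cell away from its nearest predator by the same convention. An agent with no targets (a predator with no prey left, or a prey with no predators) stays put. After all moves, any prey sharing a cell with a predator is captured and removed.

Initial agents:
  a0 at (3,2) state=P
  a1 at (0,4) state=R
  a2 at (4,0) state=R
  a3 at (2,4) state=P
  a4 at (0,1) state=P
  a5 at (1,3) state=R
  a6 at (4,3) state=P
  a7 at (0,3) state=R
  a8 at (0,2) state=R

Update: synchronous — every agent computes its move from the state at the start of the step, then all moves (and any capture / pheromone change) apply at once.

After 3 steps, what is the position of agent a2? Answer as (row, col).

(3, 0)

t=1: a0@(4,2):P a1@(4,4):R a2@(3,0):R a3@(1,4):P a4@(0,2):P a6@(0,3):P a7@(1,3):R
t=2: a0@(4,3):P a1@(4,5):R a2@(3,5):R a3@(1,3):P a4@(1,2):P a6@(1,3):P
t=3: a0@(4,4):P a1@(4,0):R a2@(3,0):R a3@(0,3):P a4@(1,3):P a6@(0,3):P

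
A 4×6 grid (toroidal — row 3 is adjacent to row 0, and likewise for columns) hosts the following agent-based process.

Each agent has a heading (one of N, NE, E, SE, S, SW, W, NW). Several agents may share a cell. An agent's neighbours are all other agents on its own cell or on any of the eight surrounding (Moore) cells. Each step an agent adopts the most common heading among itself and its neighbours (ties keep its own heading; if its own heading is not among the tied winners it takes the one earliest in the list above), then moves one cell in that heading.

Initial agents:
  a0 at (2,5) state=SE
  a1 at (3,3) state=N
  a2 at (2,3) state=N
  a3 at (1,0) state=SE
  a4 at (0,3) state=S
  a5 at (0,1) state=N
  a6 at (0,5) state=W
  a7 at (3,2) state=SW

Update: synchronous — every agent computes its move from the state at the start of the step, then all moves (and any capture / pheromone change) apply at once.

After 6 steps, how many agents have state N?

8

t=1: a0@(3,0):SE a1@(2,3):N a2@(1,3):N a3@(2,1):SE a4@(1,3):S a5@(3,1):N a6@(0,4):W a7@(2,2):N
t=2: a0@(0,1):SE a1@(1,3):N a2@(0,3):N a3@(3,2):SE a4@(0,3):N a5@(2,1):N a6@(0,3):W a7@(1,2):N
t=3: a0@(1,2):SE a1@(0,3):N a2@(3,3):N a3@(2,2):N a4@(3,3):N a5@(1,1):N a6@(3,3):N a7@(0,2):N
t=4: a0@(0,2):N a1@(3,3):N a2@(2,3):N a3@(1,2):N a4@(2,3):N a5@(0,1):N a6@(2,3):N a7@(3,2):N
t=5: a0@(3,2):N a1@(2,3):N a2@(1,3):N a3@(0,2):N a4@(1,3):N a5@(3,1):N a6@(1,3):N a7@(2,2):N
t=6: a0@(2,2):N a1@(1,3):N a2@(0,3):N a3@(3,2):N a4@(0,3):N a5@(2,1):N a6@(0,3):N a7@(1,2):N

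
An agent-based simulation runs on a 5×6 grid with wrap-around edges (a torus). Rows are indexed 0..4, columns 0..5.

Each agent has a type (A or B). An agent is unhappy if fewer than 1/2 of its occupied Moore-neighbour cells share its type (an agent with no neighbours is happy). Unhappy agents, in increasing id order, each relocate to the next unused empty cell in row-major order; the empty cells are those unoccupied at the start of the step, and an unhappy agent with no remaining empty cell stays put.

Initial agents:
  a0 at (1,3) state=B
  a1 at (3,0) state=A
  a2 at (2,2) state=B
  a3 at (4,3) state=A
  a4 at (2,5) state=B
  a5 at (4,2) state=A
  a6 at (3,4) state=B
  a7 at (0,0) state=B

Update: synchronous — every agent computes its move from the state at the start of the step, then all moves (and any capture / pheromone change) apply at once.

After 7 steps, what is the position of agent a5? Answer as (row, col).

(4, 2)

t=1: a0@(1,3):B a1@(0,1):A a2@(2,2):B a3@(4,3):A a4@(2,5):B a5@(4,2):A a6@(3,4):B a7@(0,0):B
t=2: a0@(1,3):B a1@(0,1):A a2@(2,2):B a3@(4,3):A a4@(2,5):B a5@(4,2):A a6@(3,4):B a7@(0,2):B
t=3: a0@(1,3):B a1@(0,1):A a2@(2,2):B a3@(0,0):A a4@(2,5):B a5@(4,2):A a6@(3,4):B a7@(0,3):B
t=4: (unchanged — steady state)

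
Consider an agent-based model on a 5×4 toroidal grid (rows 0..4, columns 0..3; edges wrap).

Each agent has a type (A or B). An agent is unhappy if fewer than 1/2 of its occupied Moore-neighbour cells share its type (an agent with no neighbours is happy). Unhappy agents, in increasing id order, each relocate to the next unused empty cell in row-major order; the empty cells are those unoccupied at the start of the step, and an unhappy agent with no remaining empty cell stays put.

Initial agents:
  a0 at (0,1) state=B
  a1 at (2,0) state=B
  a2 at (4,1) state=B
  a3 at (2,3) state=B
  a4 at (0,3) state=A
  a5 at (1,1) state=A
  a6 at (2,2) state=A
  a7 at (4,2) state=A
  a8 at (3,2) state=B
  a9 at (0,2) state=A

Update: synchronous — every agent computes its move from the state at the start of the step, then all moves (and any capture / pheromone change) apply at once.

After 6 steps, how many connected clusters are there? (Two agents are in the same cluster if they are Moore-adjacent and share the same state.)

2

t=1: a0@(0,0):B a1@(2,0):B a2@(4,1):B a3@(2,3):B a4@(0,3):A a5@(1,1):A a6@(1,0):A a7@(1,2):A a8@(3,2):B a9@(0,2):A
t=2: a0@(0,1):B a1@(1,3):B a2@(4,1):B a3@(2,3):B a4@(0,3):A a5@(1,1):A a6@(2,1):A a7@(1,2):A a8@(3,2):B a9@(0,2):A
t=3: a0@(0,0):B a1@(1,0):B a2@(4,1):B a3@(2,3):B a4@(0,3):A a5@(1,1):A a6@(2,1):A a7@(1,2):A a8@(3,2):B a9@(0,2):A
t=4: a0@(0,0):B a1@(0,1):B a2@(4,1):B a3@(2,3):B a4@(0,3):A a5@(1,1):A a6@(2,1):A a7@(1,2):A a8@(3,2):B a9@(0,2):A
t=5: a0@(0,0):B a1@(1,0):B a2@(4,1):B a3@(2,3):B a4@(0,3):A a5@(1,1):A a6@(2,1):A a7@(1,2):A a8@(3,2):B a9@(0,2):A
t=6: a0@(0,0):B a1@(0,1):B a2@(4,1):B a3@(2,3):B a4@(0,3):A a5@(1,1):A a6@(2,1):A a7@(1,2):A a8@(3,2):B a9@(0,2):A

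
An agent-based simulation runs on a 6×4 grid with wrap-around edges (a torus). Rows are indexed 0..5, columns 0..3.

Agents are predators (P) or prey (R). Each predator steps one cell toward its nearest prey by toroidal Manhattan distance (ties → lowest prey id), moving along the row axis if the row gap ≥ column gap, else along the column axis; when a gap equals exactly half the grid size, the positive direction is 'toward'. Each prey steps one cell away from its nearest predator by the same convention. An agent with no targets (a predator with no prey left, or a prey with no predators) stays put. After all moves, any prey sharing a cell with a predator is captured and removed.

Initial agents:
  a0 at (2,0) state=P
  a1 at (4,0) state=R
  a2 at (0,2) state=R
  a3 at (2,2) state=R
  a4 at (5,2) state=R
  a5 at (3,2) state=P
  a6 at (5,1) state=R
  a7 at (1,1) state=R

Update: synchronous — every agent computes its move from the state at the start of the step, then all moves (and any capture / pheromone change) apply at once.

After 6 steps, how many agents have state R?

4

t=1: a0@(3,0):P a1@(5,0):R a2@(5,2):R a3@(1,2):R a4@(0,2):R a5@(2,2):P a6@(0,1):R a7@(0,1):R
t=2: a0@(4,0):P a1@(0,0):R a2@(4,2):R a3@(0,2):R a4@(5,2):R a5@(1,2):P a6@(5,1):R a7@(5,1):R
t=3: a0@(5,0):P a1@(1,0):R a2@(4,1):R a3@(5,2):R a4@(4,2):R a5@(0,2):P a6@(0,1):R a7@(0,1):R
t=4: a0@(0,0):P a1@(2,0):R a2@(3,1):R a3@(4,2):R a4@(3,2):R a5@(5,2):P
t=5: a0@(1,0):P a1@(3,0):R a2@(2,1):R a3@(3,2):R a4@(2,2):R a5@(4,2):P
t=6: a0@(2,0):P a1@(4,0):R a2@(3,1):R a3@(2,2):R a4@(1,2):R a5@(3,2):P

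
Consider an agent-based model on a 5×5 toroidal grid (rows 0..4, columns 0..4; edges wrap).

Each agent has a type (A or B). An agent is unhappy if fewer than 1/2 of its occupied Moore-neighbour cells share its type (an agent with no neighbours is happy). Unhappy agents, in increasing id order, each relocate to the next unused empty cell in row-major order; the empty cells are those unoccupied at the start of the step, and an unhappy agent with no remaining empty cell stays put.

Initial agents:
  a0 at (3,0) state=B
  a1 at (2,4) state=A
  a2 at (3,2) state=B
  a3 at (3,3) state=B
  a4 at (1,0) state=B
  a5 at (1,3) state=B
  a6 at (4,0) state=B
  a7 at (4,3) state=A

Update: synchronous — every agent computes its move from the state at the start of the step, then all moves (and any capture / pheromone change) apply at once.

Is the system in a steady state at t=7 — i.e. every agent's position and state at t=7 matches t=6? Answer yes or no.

no

t=1: a0@(3,0):B a1@(0,0):A a2@(3,2):B a3@(0,1):B a4@(0,2):B a5@(0,3):B a6@(4,0):B a7@(0,4):A
t=2: a0@(3,0):B a1@(1,0):A a2@(3,2):B a3@(0,1):B a4@(0,2):B a5@(0,3):B a6@(4,0):B a7@(1,1):A
t=3: a0@(3,0):B a1@(1,0):A a2@(3,2):B a3@(0,1):B a4@(0,2):B a5@(0,3):B a6@(4,0):B a7@(0,0):A
t=4: a0@(3,0):B a1@(1,0):A a2@(3,2):B a3@(0,1):B a4@(0,2):B a5@(0,3):B a6@(4,0):B a7@(0,4):A
t=5: a0@(3,0):B a1@(1,0):A a2@(3,2):B a3@(0,1):B a4@(0,2):B a5@(0,3):B a6@(4,0):B a7@(0,0):A
t=6: a0@(3,0):B a1@(1,0):A a2@(3,2):B a3@(0,1):B a4@(0,2):B a5@(0,3):B a6@(4,0):B a7@(0,4):A
t=7: a0@(3,0):B a1@(1,0):A a2@(3,2):B a3@(0,1):B a4@(0,2):B a5@(0,3):B a6@(4,0):B a7@(0,0):A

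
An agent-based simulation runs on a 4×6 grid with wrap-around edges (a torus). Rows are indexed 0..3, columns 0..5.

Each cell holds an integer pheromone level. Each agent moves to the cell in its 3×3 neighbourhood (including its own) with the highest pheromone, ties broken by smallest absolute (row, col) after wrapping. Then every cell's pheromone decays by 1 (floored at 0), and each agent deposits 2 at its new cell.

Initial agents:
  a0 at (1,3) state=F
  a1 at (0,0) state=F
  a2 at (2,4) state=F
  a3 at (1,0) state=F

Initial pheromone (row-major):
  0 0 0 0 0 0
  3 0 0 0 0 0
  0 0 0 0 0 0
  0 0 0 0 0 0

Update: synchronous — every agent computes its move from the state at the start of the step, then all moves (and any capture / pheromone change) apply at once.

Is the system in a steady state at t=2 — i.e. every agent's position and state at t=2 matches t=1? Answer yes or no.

no

t=1: a0@(0,2) a1@(1,0) a2@(1,3) a3@(1,0) | pheromone: 0 0 2 0 0 0 / 6 0 0 2 0 0 / 0 0 0 0 0 0 / 0 0 0 0 0 0
t=2: a0@(0,2) a1@(1,0) a2@(0,2) a3@(1,0) | pheromone: 0 0 5 0 0 0 / 9 0 0 1 0 0 / 0 0 0 0 0 0 / 0 0 0 0 0 0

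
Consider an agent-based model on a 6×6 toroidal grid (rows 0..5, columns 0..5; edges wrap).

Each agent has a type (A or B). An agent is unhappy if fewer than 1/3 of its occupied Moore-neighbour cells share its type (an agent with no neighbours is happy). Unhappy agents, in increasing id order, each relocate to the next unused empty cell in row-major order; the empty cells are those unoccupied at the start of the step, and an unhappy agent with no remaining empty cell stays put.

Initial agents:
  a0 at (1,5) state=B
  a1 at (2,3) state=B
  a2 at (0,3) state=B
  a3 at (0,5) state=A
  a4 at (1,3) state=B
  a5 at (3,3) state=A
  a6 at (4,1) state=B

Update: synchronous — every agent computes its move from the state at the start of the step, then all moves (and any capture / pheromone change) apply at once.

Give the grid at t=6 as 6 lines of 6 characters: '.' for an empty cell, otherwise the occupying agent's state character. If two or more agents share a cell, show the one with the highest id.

.AABB.
...B..
...B..
......
.B....
......

t=1: a0@(0,0):B a1@(2,3):B a2@(0,3):B a3@(0,1):A a4@(1,3):B a5@(0,2):A a6@(4,1):B
t=2: a0@(0,4):B a1@(2,3):B a2@(0,3):B a3@(0,1):A a4@(1,3):B a5@(0,2):A a6@(4,1):B
t=3: (unchanged — steady state)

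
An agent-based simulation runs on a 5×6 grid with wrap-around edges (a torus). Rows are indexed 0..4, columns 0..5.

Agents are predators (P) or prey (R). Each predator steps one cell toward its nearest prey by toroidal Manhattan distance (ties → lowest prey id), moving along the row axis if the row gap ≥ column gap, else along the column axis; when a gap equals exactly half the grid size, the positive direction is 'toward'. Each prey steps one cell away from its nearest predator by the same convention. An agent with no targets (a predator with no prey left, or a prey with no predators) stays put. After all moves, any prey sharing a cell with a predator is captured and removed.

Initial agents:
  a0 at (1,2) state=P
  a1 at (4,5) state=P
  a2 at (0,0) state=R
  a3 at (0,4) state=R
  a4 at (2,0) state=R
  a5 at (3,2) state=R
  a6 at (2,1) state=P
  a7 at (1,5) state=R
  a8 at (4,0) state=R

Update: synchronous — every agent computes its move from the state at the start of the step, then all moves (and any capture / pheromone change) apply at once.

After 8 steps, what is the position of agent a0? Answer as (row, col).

(4, 2)

t=1: a0@(2,2):P a1@(4,0):P a2@(1,0):R a3@(1,4):R a4@(2,5):R a5@(4,2):R a6@(2,0):P a7@(2,5):R a8@(4,1):R
t=2: a0@(3,2):P a1@(4,1):P a2@(0,0):R a3@(1,5):R a4@(2,4):R a5@(0,2):R a6@(1,0):P a7@(2,4):R a8@(4,2):R
t=3: a0@(4,2):P a1@(4,2):P a2@(4,0):R a3@(1,4):R a4@(2,5):R a5@(1,2):R a6@(0,0):P a7@(2,5):R a8@(0,2):R
t=4: a0@(0,2):P a1@(0,2):P a2@(3,0):R a3@(1,3):R a4@(3,5):R a5@(2,2):R a6@(4,0):P a7@(3,5):R a8@(1,2):R
t=5: a0@(1,2):P a1@(1,2):P a2@(2,0):R a3@(2,3):R a4@(2,5):R a5@(3,2):R a6@(3,0):P a7@(2,5):R a8@(2,2):R
t=6: a0@(2,2):P a1@(2,2):P a2@(1,0):R a3@(3,3):R a4@(1,5):R a5@(4,2):R a6@(2,0):P a7@(1,5):R a8@(3,2):R
t=7: a0@(3,2):P a1@(3,2):P a2@(0,0):R a3@(4,3):R a4@(0,5):R a5@(0,2):R a6@(1,0):P a7@(0,5):R a8@(4,2):R
t=8: a0@(4,2):P a1@(4,2):P a2@(4,0):R a3@(0,3):R a4@(4,5):R a5@(1,2):R a6@(0,0):P a7@(4,5):R a8@(0,2):R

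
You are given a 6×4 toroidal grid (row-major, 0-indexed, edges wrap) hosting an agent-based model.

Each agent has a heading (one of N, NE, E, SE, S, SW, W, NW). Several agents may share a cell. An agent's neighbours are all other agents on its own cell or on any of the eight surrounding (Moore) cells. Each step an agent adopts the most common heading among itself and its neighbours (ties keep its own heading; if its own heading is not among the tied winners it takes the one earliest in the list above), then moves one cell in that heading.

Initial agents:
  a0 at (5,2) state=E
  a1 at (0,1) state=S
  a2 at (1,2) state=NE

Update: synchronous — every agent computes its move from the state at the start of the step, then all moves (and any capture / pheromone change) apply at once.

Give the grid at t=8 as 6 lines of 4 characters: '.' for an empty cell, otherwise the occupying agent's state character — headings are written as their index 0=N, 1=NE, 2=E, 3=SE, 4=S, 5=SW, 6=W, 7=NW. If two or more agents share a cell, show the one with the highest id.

....
....
.4..
....
....
..1.

t=1: a0@(5,3):E a1@(1,1):S a2@(0,3):NE
t=2: a0@(5,0):E a1@(2,1):S a2@(5,0):NE
t=3: a0@(5,1):E a1@(3,1):S a2@(4,1):NE
t=4: a0@(5,2):E a1@(4,1):S a2@(3,2):NE
t=5: a0@(5,3):E a1@(5,1):S a2@(2,3):NE
t=6: a0@(5,0):E a1@(0,1):S a2@(1,0):NE
t=7: a0@(5,1):E a1@(1,1):S a2@(0,1):NE
t=8: a0@(5,2):E a1@(2,1):S a2@(5,2):NE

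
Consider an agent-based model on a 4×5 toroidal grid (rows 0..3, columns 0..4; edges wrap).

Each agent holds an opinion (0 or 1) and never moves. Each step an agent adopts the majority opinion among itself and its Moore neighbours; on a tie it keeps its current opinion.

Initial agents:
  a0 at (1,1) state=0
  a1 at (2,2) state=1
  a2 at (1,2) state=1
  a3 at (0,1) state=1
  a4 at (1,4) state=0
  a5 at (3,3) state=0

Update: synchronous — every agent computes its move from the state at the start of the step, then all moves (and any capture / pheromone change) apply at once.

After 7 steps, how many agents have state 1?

t=1: a0@(1,1):1 a1@(2,2):1 a2@(1,2):1 a3@(0,1):1 a4@(1,4):0 a5@(3,3):0
t=2: (unchanged — steady state)

4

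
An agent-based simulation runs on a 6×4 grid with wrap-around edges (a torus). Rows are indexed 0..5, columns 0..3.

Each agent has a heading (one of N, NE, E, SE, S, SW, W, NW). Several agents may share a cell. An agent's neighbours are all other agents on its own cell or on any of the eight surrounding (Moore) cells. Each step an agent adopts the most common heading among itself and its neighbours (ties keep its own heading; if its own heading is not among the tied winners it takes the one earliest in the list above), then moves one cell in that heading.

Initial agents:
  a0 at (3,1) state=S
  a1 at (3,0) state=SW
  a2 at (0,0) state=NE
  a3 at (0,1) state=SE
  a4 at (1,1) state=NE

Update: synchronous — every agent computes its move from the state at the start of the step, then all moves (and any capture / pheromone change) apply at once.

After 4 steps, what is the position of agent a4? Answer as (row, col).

(3, 1)

t=1: a0@(4,1):S a1@(4,3):SW a2@(5,1):NE a3@(5,2):NE a4@(0,2):NE
t=2: a0@(3,2):NE a1@(5,2):SW a2@(4,2):NE a3@(4,3):NE a4@(5,3):NE
t=3: a0@(2,3):NE a1@(4,3):NE a2@(3,3):NE a3@(3,0):NE a4@(4,0):NE
t=4: a0@(1,0):NE a1@(3,0):NE a2@(2,0):NE a3@(2,1):NE a4@(3,1):NE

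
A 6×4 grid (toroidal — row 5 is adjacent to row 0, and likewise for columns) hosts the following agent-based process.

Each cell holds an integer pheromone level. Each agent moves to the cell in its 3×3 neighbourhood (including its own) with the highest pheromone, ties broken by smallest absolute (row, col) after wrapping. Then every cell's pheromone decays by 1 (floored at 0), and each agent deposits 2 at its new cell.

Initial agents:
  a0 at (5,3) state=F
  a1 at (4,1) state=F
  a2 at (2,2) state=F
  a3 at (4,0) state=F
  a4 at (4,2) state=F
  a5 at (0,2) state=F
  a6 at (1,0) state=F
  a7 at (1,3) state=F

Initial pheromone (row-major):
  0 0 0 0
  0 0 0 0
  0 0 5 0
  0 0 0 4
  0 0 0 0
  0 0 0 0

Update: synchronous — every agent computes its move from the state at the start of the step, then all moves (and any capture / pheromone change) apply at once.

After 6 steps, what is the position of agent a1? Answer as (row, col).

t=1: a0@(0,0) a1@(3,0) a2@(2,2) a3@(3,3) a4@(3,3) a5@(0,1) a6@(0,0) a7@(2,2) | pheromone: 4 2 0 0 / 0 0 0 0 / 0 0 8 0 / 2 0 0 7 / 0 0 0 0 / 0 0 0 0
t=2: a0@(0,0) a1@(3,3) a2@(2,2) a3@(2,2) a4@(2,2) a5@(0,0) a6@(0,0) a7@(2,2) | pheromone: 9 1 0 0 / 0 0 0 0 / 0 0 15 0 / 1 0 0 8 / 0 0 0 0 / 0 0 0 0
t=3: a0@(0,0) a1@(2,2) a2@(2,2) a3@(2,2) a4@(2,2) a5@(0,0) a6@(0,0) a7@(2,2) | pheromone: 14 0 0 0 / 0 0 0 0 / 0 0 24 0 / 0 0 0 7 / 0 0 0 0 / 0 0 0 0
t=4: a0@(0,0) a1@(2,2) a2@(2,2) a3@(2,2) a4@(2,2) a5@(0,0) a6@(0,0) a7@(2,2) | pheromone: 19 0 0 0 / 0 0 0 0 / 0 0 33 0 / 0 0 0 6 / 0 0 0 0 / 0 0 0 0
t=5: a0@(0,0) a1@(2,2) a2@(2,2) a3@(2,2) a4@(2,2) a5@(0,0) a6@(0,0) a7@(2,2) | pheromone: 24 0 0 0 / 0 0 0 0 / 0 0 42 0 / 0 0 0 5 / 0 0 0 0 / 0 0 0 0
t=6: a0@(0,0) a1@(2,2) a2@(2,2) a3@(2,2) a4@(2,2) a5@(0,0) a6@(0,0) a7@(2,2) | pheromone: 29 0 0 0 / 0 0 0 0 / 0 0 51 0 / 0 0 0 4 / 0 0 0 0 / 0 0 0 0

(2, 2)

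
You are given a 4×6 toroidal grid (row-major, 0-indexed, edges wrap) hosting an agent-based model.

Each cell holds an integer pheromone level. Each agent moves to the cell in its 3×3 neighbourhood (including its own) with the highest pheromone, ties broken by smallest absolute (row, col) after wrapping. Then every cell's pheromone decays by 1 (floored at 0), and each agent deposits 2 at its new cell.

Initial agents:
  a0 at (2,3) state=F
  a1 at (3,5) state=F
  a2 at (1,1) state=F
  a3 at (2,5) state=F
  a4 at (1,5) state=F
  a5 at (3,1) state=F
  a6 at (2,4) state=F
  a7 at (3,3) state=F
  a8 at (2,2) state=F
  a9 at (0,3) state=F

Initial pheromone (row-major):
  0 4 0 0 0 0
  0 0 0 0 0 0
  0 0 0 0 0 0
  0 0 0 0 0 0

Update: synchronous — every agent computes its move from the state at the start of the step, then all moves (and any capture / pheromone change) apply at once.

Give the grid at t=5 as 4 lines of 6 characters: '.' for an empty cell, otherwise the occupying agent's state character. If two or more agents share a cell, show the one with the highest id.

.F....
......
......
......

t=1: a0@(1,2) a1@(0,0) a2@(0,1) a3@(1,0) a4@(0,0) a5@(0,1) a6@(1,3) a7@(0,2) a8@(1,1) a9@(0,2) | pheromone: 4 7 4 0 0 0 / 2 2 2 2 0 0 / 0 0 0 0 0 0 / 0 0 0 0 0 0
t=2: a0@(0,1) a1@(0,1) a2@(0,1) a3@(0,1) a4@(0,1) a5@(0,1) a6@(0,2) a7@(0,1) a8@(0,1) a9@(0,1) | pheromone: 3 24 5 0 0 0 / 1 1 1 1 0 0 / 0 0 0 0 0 0 / 0 0 0 0 0 0
t=3: a0@(0,1) a1@(0,1) a2@(0,1) a3@(0,1) a4@(0,1) a5@(0,1) a6@(0,1) a7@(0,1) a8@(0,1) a9@(0,1) | pheromone: 2 43 4 0 0 0 / 0 0 0 0 0 0 / 0 0 0 0 0 0 / 0 0 0 0 0 0
t=4: a0@(0,1) a1@(0,1) a2@(0,1) a3@(0,1) a4@(0,1) a5@(0,1) a6@(0,1) a7@(0,1) a8@(0,1) a9@(0,1) | pheromone: 1 62 3 0 0 0 / 0 0 0 0 0 0 / 0 0 0 0 0 0 / 0 0 0 0 0 0
t=5: a0@(0,1) a1@(0,1) a2@(0,1) a3@(0,1) a4@(0,1) a5@(0,1) a6@(0,1) a7@(0,1) a8@(0,1) a9@(0,1) | pheromone: 0 81 2 0 0 0 / 0 0 0 0 0 0 / 0 0 0 0 0 0 / 0 0 0 0 0 0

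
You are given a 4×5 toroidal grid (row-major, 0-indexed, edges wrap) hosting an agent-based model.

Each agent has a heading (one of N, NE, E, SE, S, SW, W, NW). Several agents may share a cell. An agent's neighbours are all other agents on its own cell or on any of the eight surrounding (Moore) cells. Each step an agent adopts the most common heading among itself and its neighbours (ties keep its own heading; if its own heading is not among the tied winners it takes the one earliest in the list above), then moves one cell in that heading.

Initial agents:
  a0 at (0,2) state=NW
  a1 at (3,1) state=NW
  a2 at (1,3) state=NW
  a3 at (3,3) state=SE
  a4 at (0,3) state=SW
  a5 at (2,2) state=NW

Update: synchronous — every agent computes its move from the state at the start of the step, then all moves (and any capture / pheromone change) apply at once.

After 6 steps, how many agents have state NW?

6

t=1: a0@(3,1):NW a1@(2,0):NW a2@(0,2):NW a3@(2,2):NW a4@(3,2):NW a5@(1,1):NW
t=2: a0@(2,0):NW a1@(1,4):NW a2@(3,1):NW a3@(1,1):NW a4@(2,1):NW a5@(0,0):NW
t=3: a0@(1,4):NW a1@(0,3):NW a2@(2,0):NW a3@(0,0):NW a4@(1,0):NW a5@(3,4):NW
t=4: a0@(0,3):NW a1@(3,2):NW a2@(1,4):NW a3@(3,4):NW a4@(0,4):NW a5@(2,3):NW
t=5: a0@(3,2):NW a1@(2,1):NW a2@(0,3):NW a3@(2,3):NW a4@(3,3):NW a5@(1,2):NW
t=6: a0@(2,1):NW a1@(1,0):NW a2@(3,2):NW a3@(1,2):NW a4@(2,2):NW a5@(0,1):NW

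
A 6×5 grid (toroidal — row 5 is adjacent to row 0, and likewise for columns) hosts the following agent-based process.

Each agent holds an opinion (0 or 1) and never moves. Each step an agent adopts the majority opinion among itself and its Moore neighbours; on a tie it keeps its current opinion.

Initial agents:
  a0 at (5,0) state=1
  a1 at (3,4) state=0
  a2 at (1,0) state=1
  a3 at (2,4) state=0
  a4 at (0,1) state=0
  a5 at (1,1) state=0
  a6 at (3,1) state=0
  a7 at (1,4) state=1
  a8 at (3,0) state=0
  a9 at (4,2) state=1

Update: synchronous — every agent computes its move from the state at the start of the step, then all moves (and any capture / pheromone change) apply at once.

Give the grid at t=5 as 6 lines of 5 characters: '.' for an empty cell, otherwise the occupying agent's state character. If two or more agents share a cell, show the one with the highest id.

.0...
00..0
....0
00..0
..1..
1....

t=1: a0@(5,0):1 a1@(3,4):0 a2@(1,0):0 a3@(2,4):0 a4@(0,1):0 a5@(1,1):0 a6@(3,1):0 a7@(1,4):1 a8@(3,0):0 a9@(4,2):1
t=2: a0@(5,0):1 a1@(3,4):0 a2@(1,0):0 a3@(2,4):0 a4@(0,1):0 a5@(1,1):0 a6@(3,1):0 a7@(1,4):0 a8@(3,0):0 a9@(4,2):1
t=3: (unchanged — steady state)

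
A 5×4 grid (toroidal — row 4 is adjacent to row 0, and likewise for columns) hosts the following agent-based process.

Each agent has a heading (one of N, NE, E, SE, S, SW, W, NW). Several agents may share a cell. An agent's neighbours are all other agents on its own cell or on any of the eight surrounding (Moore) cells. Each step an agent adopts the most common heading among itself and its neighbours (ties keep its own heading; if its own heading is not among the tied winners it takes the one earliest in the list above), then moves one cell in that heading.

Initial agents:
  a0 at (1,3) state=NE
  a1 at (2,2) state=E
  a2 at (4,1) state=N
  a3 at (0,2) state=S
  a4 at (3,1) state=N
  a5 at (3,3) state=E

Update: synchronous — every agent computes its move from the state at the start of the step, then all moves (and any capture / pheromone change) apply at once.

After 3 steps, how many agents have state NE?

1

t=1: a0@(0,0):NE a1@(2,3):E a2@(3,1):N a3@(1,2):S a4@(2,1):N a5@(3,0):E
t=2: a0@(4,1):NE a1@(2,0):E a2@(2,1):N a3@(2,2):S a4@(1,1):N a5@(3,1):E
t=3: a0@(3,2):NE a1@(2,1):E a2@(1,1):N a3@(1,2):N a4@(0,1):N a5@(3,2):E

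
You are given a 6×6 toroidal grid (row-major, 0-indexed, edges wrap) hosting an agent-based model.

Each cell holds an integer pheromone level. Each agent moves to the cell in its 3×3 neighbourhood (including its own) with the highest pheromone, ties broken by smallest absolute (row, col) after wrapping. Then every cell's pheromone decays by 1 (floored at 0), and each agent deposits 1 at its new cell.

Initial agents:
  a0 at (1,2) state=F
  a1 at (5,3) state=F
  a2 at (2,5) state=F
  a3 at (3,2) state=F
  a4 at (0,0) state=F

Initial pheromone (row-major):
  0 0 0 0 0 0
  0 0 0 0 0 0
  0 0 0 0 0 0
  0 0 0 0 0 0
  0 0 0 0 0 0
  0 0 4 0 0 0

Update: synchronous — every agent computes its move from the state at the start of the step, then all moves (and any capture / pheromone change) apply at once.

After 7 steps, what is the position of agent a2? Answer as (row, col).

t=1: a0@(0,1) a1@(5,2) a2@(1,0) a3@(2,1) a4@(0,0) | pheromone: 1 1 0 0 0 0 / 1 0 0 0 0 0 / 0 1 0 0 0 0 / 0 0 0 0 0 0 / 0 0 0 0 0 0 / 0 0 4 0 0 0
t=2: a0@(5,2) a1@(5,2) a2@(0,0) a3@(1,0) a4@(0,0) | pheromone: 2 0 0 0 0 0 / 1 0 0 0 0 0 / 0 0 0 0 0 0 / 0 0 0 0 0 0 / 0 0 0 0 0 0 / 0 0 5 0 0 0
t=3: a0@(5,2) a1@(5,2) a2@(0,0) a3@(0,0) a4@(0,0) | pheromone: 4 0 0 0 0 0 / 0 0 0 0 0 0 / 0 0 0 0 0 0 / 0 0 0 0 0 0 / 0 0 0 0 0 0 / 0 0 6 0 0 0
t=4: a0@(5,2) a1@(5,2) a2@(0,0) a3@(0,0) a4@(0,0) | pheromone: 6 0 0 0 0 0 / 0 0 0 0 0 0 / 0 0 0 0 0 0 / 0 0 0 0 0 0 / 0 0 0 0 0 0 / 0 0 7 0 0 0
t=5: a0@(5,2) a1@(5,2) a2@(0,0) a3@(0,0) a4@(0,0) | pheromone: 8 0 0 0 0 0 / 0 0 0 0 0 0 / 0 0 0 0 0 0 / 0 0 0 0 0 0 / 0 0 0 0 0 0 / 0 0 8 0 0 0
t=6: a0@(5,2) a1@(5,2) a2@(0,0) a3@(0,0) a4@(0,0) | pheromone: 10 0 0 0 0 0 / 0 0 0 0 0 0 / 0 0 0 0 0 0 / 0 0 0 0 0 0 / 0 0 0 0 0 0 / 0 0 9 0 0 0
t=7: a0@(5,2) a1@(5,2) a2@(0,0) a3@(0,0) a4@(0,0) | pheromone: 12 0 0 0 0 0 / 0 0 0 0 0 0 / 0 0 0 0 0 0 / 0 0 0 0 0 0 / 0 0 0 0 0 0 / 0 0 10 0 0 0

(0, 0)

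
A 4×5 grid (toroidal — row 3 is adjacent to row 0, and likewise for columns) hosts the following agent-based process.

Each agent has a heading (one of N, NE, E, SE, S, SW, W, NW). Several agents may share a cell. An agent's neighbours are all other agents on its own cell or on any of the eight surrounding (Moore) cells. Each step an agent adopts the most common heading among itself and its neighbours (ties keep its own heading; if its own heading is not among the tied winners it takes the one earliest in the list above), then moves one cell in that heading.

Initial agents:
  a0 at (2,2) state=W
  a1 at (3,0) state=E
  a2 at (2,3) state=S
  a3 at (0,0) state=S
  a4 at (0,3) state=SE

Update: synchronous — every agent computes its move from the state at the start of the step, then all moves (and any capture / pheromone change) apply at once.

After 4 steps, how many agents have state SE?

1

t=1: a0@(2,1):W a1@(3,1):E a2@(3,3):S a3@(1,0):S a4@(1,4):SE
t=2: a0@(2,0):W a1@(3,2):E a2@(0,3):S a3@(2,0):S a4@(2,0):SE
t=3: a0@(2,4):W a1@(3,3):E a2@(1,3):S a3@(3,0):S a4@(3,1):SE
t=4: a0@(3,4):S a1@(3,4):E a2@(2,3):S a3@(0,0):S a4@(0,2):SE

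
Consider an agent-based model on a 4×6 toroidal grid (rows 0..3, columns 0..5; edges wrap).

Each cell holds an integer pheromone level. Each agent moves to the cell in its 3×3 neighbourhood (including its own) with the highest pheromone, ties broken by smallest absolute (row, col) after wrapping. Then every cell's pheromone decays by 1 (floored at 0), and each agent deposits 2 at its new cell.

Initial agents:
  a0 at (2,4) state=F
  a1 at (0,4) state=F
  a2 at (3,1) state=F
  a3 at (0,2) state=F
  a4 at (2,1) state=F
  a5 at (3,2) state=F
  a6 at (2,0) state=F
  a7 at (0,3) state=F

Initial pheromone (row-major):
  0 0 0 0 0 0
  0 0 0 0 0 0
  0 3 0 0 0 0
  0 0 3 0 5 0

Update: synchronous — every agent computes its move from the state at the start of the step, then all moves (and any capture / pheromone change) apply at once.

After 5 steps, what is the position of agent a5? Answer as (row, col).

(2, 1)

t=1: a0@(3,4) a1@(3,4) a2@(2,1) a3@(3,2) a4@(2,1) a5@(2,1) a6@(2,1) a7@(3,4) | pheromone: 0 0 0 0 0 0 / 0 0 0 0 0 0 / 0 10 0 0 0 0 / 0 0 4 0 10 0
t=2: a0@(3,4) a1@(3,4) a2@(2,1) a3@(2,1) a4@(2,1) a5@(2,1) a6@(2,1) a7@(3,4) | pheromone: 0 0 0 0 0 0 / 0 0 0 0 0 0 / 0 19 0 0 0 0 / 0 0 3 0 15 0
t=3: a0@(3,4) a1@(3,4) a2@(2,1) a3@(2,1) a4@(2,1) a5@(2,1) a6@(2,1) a7@(3,4) | pheromone: 0 0 0 0 0 0 / 0 0 0 0 0 0 / 0 28 0 0 0 0 / 0 0 2 0 20 0
t=4: a0@(3,4) a1@(3,4) a2@(2,1) a3@(2,1) a4@(2,1) a5@(2,1) a6@(2,1) a7@(3,4) | pheromone: 0 0 0 0 0 0 / 0 0 0 0 0 0 / 0 37 0 0 0 0 / 0 0 1 0 25 0
t=5: a0@(3,4) a1@(3,4) a2@(2,1) a3@(2,1) a4@(2,1) a5@(2,1) a6@(2,1) a7@(3,4) | pheromone: 0 0 0 0 0 0 / 0 0 0 0 0 0 / 0 46 0 0 0 0 / 0 0 0 0 30 0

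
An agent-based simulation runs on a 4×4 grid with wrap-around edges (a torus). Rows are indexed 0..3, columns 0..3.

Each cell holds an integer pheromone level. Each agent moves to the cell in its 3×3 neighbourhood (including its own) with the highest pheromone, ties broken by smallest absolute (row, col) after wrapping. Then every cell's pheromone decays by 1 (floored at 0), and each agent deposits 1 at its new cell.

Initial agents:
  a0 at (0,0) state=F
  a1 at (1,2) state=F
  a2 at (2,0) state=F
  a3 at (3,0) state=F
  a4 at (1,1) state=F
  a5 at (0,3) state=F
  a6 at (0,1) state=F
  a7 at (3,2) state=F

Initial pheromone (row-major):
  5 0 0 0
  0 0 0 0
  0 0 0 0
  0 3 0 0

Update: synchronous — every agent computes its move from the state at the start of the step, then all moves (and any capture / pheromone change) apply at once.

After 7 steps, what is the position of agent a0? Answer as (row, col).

t=1: a0@(0,0) a1@(0,1) a2@(3,1) a3@(0,0) a4@(0,0) a5@(0,0) a6@(0,0) a7@(3,1) | pheromone: 9 1 0 0 / 0 0 0 0 / 0 0 0 0 / 0 4 0 0
t=2: a0@(0,0) a1@(0,0) a2@(0,0) a3@(0,0) a4@(0,0) a5@(0,0) a6@(0,0) a7@(0,0) | pheromone: 16 0 0 0 / 0 0 0 0 / 0 0 0 0 / 0 3 0 0
t=3: a0@(0,0) a1@(0,0) a2@(0,0) a3@(0,0) a4@(0,0) a5@(0,0) a6@(0,0) a7@(0,0) | pheromone: 23 0 0 0 / 0 0 0 0 / 0 0 0 0 / 0 2 0 0
t=4: a0@(0,0) a1@(0,0) a2@(0,0) a3@(0,0) a4@(0,0) a5@(0,0) a6@(0,0) a7@(0,0) | pheromone: 30 0 0 0 / 0 0 0 0 / 0 0 0 0 / 0 1 0 0
t=5: a0@(0,0) a1@(0,0) a2@(0,0) a3@(0,0) a4@(0,0) a5@(0,0) a6@(0,0) a7@(0,0) | pheromone: 37 0 0 0 / 0 0 0 0 / 0 0 0 0 / 0 0 0 0
t=6: a0@(0,0) a1@(0,0) a2@(0,0) a3@(0,0) a4@(0,0) a5@(0,0) a6@(0,0) a7@(0,0) | pheromone: 44 0 0 0 / 0 0 0 0 / 0 0 0 0 / 0 0 0 0
t=7: a0@(0,0) a1@(0,0) a2@(0,0) a3@(0,0) a4@(0,0) a5@(0,0) a6@(0,0) a7@(0,0) | pheromone: 51 0 0 0 / 0 0 0 0 / 0 0 0 0 / 0 0 0 0

(0, 0)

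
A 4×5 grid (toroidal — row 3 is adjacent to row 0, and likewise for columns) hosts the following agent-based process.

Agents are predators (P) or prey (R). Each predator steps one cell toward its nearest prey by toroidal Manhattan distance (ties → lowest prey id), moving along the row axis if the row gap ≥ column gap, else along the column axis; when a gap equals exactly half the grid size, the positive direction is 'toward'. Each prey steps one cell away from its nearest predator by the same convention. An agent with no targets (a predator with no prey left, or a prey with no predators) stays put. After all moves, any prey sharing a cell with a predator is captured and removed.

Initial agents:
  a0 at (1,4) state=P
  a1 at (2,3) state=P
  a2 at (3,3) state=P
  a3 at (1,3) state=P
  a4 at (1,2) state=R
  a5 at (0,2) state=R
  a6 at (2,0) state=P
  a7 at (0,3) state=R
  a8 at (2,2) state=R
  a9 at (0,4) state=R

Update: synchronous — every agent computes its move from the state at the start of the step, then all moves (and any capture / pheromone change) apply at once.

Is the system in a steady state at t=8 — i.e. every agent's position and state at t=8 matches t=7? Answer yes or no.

no

t=1: a0@(0,4):P a1@(2,2):P a2@(0,3):P a3@(1,2):P a4@(1,1):R a6@(2,1):P a7@(1,3):R a9@(3,4):R
t=2: a0@(3,4):P a1@(1,2):P a2@(1,3):P a3@(1,1):P a4@(1,0):R a6@(1,1):P a7@(2,3):R a9@(2,4):R
t=3: a0@(2,4):P a1@(1,1):P a2@(2,3):P a3@(1,0):P a4@(1,4):R a6@(1,0):P a7@(3,3):R a9@(1,4):R
t=4: a0@(1,4):P a1@(1,0):P a2@(3,3):P a3@(1,4):P a4@(0,4):R a6@(1,4):P a7@(0,3):R a9@(0,4):R
t=5: a0@(0,4):P a1@(0,0):P a2@(0,3):P a3@(0,4):P a4@(3,4):R a6@(0,4):P a7@(1,3):R a9@(3,4):R
t=6: a0@(3,4):P a1@(3,0):P a2@(1,3):P a3@(3,4):P a4@(2,4):R a6@(3,4):P a7@(2,3):R a9@(2,4):R
t=7: a0@(2,4):P a1@(2,0):P a2@(2,3):P a3@(2,4):P a4@(1,4):R a6@(2,4):P a7@(3,3):R a9@(1,4):R
t=8: a0@(1,4):P a1@(1,0):P a2@(3,3):P a3@(1,4):P a4@(0,4):R a6@(1,4):P a7@(0,3):R a9@(0,4):R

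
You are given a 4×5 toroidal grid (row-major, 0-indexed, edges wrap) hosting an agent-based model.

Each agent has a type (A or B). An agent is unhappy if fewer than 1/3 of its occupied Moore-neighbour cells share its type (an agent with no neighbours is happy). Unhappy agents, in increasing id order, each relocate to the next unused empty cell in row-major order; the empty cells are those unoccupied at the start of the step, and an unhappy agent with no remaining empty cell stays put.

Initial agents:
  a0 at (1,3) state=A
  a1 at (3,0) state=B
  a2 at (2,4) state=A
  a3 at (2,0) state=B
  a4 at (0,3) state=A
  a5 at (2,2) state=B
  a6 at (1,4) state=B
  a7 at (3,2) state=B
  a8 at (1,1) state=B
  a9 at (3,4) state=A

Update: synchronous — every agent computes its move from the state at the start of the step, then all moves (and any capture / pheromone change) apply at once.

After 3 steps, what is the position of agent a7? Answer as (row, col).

(3, 2)

t=1: a0@(1,3):A a1@(3,0):B a2@(2,4):A a3@(2,0):B a4@(0,3):A a5@(2,2):B a6@(0,0):B a7@(3,2):B a8@(1,1):B a9@(3,4):A
t=2: (unchanged — steady state)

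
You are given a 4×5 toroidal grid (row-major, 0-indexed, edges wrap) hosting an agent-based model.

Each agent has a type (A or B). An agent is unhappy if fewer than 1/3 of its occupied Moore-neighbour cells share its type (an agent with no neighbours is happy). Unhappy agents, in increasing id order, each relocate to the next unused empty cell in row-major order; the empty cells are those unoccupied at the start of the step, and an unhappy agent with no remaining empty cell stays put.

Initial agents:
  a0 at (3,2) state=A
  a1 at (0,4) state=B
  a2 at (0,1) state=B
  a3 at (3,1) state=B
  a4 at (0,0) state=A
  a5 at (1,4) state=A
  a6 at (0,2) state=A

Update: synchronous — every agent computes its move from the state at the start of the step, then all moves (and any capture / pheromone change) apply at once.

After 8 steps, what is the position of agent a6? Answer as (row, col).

(0, 2)

t=1: a0@(3,2):A a1@(0,3):B a2@(1,0):B a3@(1,1):B a4@(1,2):A a5@(1,4):A a6@(0,2):A
t=2: a0@(3,2):A a1@(0,0):B a2@(1,0):B a3@(1,1):B a4@(1,2):A a5@(0,1):A a6@(0,2):A
t=3: (unchanged — steady state)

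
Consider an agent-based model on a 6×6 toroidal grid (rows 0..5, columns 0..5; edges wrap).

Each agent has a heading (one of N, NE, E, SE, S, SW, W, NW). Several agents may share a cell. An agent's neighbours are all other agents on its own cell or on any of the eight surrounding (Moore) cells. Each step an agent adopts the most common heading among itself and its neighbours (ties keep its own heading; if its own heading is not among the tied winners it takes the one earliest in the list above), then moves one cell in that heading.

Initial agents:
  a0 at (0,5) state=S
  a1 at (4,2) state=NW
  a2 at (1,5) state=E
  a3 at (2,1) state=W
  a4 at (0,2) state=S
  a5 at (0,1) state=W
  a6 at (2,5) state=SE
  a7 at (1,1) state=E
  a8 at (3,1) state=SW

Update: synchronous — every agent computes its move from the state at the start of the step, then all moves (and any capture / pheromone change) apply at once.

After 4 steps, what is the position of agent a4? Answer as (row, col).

(4, 2)

t=1: a0@(1,5):S a1@(3,1):NW a2@(1,0):E a3@(2,0):W a4@(1,2):S a5@(0,0):W a6@(3,0):SE a7@(1,0):W a8@(4,0):SW
t=2: a0@(1,4):W a1@(2,0):NW a2@(1,5):W a3@(2,5):W a4@(2,2):S a5@(0,5):W a6@(4,1):SE a7@(1,5):W a8@(5,5):SW
t=3: a0@(1,3):W a1@(2,5):W a2@(1,4):W a3@(2,4):W a4@(3,2):S a5@(0,4):W a6@(5,2):SE a7@(1,4):W a8@(0,4):SW
t=4: a0@(1,2):W a1@(2,4):W a2@(1,3):W a3@(2,3):W a4@(4,2):S a5@(0,3):W a6@(0,3):SE a7@(1,3):W a8@(0,3):W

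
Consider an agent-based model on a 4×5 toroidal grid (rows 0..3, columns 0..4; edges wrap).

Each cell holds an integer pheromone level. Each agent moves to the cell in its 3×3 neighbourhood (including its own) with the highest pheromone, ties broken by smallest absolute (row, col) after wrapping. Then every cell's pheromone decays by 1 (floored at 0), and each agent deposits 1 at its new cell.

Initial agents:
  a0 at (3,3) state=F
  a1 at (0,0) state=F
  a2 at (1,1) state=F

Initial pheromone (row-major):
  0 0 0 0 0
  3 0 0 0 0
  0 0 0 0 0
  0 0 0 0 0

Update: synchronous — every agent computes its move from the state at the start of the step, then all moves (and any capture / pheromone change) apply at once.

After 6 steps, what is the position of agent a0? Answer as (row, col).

t=1: a0@(0,2) a1@(1,0) a2@(1,0) | pheromone: 0 0 1 0 0 / 4 0 0 0 0 / 0 0 0 0 0 / 0 0 0 0 0
t=2: a0@(0,2) a1@(1,0) a2@(1,0) | pheromone: 0 0 1 0 0 / 5 0 0 0 0 / 0 0 0 0 0 / 0 0 0 0 0
t=3: a0@(0,2) a1@(1,0) a2@(1,0) | pheromone: 0 0 1 0 0 / 6 0 0 0 0 / 0 0 0 0 0 / 0 0 0 0 0
t=4: a0@(0,2) a1@(1,0) a2@(1,0) | pheromone: 0 0 1 0 0 / 7 0 0 0 0 / 0 0 0 0 0 / 0 0 0 0 0
t=5: a0@(0,2) a1@(1,0) a2@(1,0) | pheromone: 0 0 1 0 0 / 8 0 0 0 0 / 0 0 0 0 0 / 0 0 0 0 0
t=6: a0@(0,2) a1@(1,0) a2@(1,0) | pheromone: 0 0 1 0 0 / 9 0 0 0 0 / 0 0 0 0 0 / 0 0 0 0 0

(0, 2)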